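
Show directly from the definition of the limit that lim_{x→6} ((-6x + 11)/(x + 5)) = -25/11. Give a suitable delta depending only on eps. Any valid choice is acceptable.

Suppose eps > 0. We want delta > 0 with 0 < |x − 6| < delta ⇒ |(-6x + 11)/(x + 5) + 25/11| < eps.
Combining over a common denominator, (-6x + 11)/(x + 5) + 25/11 = [(-6x + 11)·11 − (-25)·(x + 5)] / [11·(x + 5)] = -41(x − 6) / (11(x + 5)).
So |(-6x + 11)/(x + 5) + 25/11| = 41|x − 6| / (11·|x + 5|).
Restrict delta ≤ 11/2. Then |x − 6| < 11/2 gives |x + 5| = |(x − 6) + 11| ≥ 11 − 11/2 = 11/2.
Hence |(-6x + 11)/(x + 5) + 25/11| < 41|x − 6|/(11·(11/2)) = (82/121)|x − 6|, which is < eps once |x − 6| < (121/82)eps.
Take delta = min(11/2, (121/82)eps). Then 0 < |x − 6| < delta forces both bounds, so |(-6x + 11)/(x + 5) + 25/11| < eps.

delta = min(11/2, (121/82)eps)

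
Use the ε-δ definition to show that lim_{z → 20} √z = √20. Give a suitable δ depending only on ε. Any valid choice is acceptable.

δ = min(20, √20·ε)

Fix ε > 0. We want δ > 0 such that 0 < |z − 20| < δ implies |√z − √20| < ε.
Rationalise: √z − √20 = (z − 20)/(√z + √20), so |√z − √20| = |z − 20|/(√z + √20).
Restrict δ ≤ 20 so that |z − 20| < 20 forces z > 0, and then √z + √20 > √20.
Hence |√z − √20| < |z − 20|/√20, which is < ε once |z − 20| < √20·ε.
Take δ = min(20, √20·ε). If 0 < |z − 20| < δ then z > 0 and |√z − √20| < |z − 20|/√20 < ε.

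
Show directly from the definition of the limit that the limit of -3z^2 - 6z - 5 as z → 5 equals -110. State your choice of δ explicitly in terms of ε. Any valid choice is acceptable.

Suppose ε > 0. We want δ > 0 such that 0 < |z − 5| < δ implies |(-3z^2 - 6z - 5) + 110| < ε.
(-3z^2 - 6z - 5) + 110 = -3z^2 - 6z + 105 = (z − 5)(-3z - 21).
So |(-3z^2 - 6z - 5) + 110| = |z − 5|·|-3z - 21|.
Require δ ≤ 1. Then |z − 5| < 1 gives |z| < 6, and by the triangle inequality |-3z - 21| ≤ 3·6 + 21 = 39.
Hence |(-3z^2 - 6z - 5) + 110| ≤ 39|z − 5| < ε provided |z − 5| < ε/39.
Choosing δ = min(1, ε/39) ensures both conditions, hence |(-3z^2 - 6z - 5) + 110| < ε.

δ = min(1, ε/39)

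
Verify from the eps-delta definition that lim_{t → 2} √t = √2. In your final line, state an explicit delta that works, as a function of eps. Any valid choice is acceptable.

Let eps > 0. We want delta > 0 such that 0 < |t − 2| < delta implies |√t − √2| < eps.
Multiplying by the conjugate, |√t − √2| = |t − 2|/(√t + √2).
Restrict delta ≤ 2 so that |t − 2| < 2 forces t > 0, and then √t + √2 > √2.
Hence |√t − √2| < |t − 2|/√2, which is < eps once |t − 2| < √2·eps.
Take delta = min(2, √2·eps). If 0 < |t − 2| < delta then t > 0 and |√t − √2| < |t − 2|/√2 < eps.

delta = min(2, √2·eps)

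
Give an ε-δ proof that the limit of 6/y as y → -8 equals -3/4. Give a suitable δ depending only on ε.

δ = min(4, (16/3)ε)

Let ε > 0 be given. We seek δ > 0 such that 0 < |y + 8| < δ implies |6/y + 3/4| < ε.
|6/y + 3/4| = 6·|-8 − y|/(8·|y|) = 6|y + 8|/(8|y|).
Require δ ≤ 4 so that |y| > 8 − 4 = 4, hence 8|y| > 32.
Then |6/y + 3/4| < 6|y + 8|/32, which is < ε when |y + 8| < (16/3)ε.
Take δ = min(4, (16/3)ε). Then 0 < |y + 8| < δ gives both |y + 8| < 4 and |y + 8| < (16/3)ε, so |6/y + 3/4| < ε.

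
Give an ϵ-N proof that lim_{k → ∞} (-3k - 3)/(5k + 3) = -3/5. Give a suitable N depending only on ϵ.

Let ϵ > 0 be given. For k ≥ 1, |(-3k - 3)/(5k + 3) + 3/5| = |-6|/(5(5k + 3)) = 6/(5(5k + 3)).
Since 5k + 3 ≥ 5k for k ≥ 1, this is ≤ 6/(5·5k) = (6/25)/k.
So |(-3k - 3)/(5k + 3) + 3/5| < ϵ whenever k > (6/25)/ϵ.
Take N = (6/25)/ϵ. If k > N then |(-3k - 3)/(5k + 3) + 3/5| ≤ (6/25)/k < ϵ.

N = (6/25)/ϵ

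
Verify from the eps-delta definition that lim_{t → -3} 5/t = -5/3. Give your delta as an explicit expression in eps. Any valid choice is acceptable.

delta = min(3/2, (9/10)eps)

Let eps > 0. We seek delta > 0 such that 0 < |t + 3| < delta implies |5/t + 5/3| < eps.
|5/t + 5/3| = 5·|-3 − t|/(3·|t|) = 5|t + 3|/(3|t|).
Restrict delta ≤ 3/2. Then |t + 3| < 3/2 gives |t| > 3/2, so 3|t| > 9/2.
Then |5/t + 5/3| < 5|t + 3|/(9/2), which is < eps when |t + 3| < (9/10)eps.
Take delta = min(3/2, (9/10)eps). Then 0 < |t + 3| < delta gives both |t + 3| < 3/2 and |t + 3| < (9/10)eps, so |5/t + 5/3| < eps.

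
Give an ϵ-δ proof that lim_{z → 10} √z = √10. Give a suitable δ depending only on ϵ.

Fix ϵ > 0. We want δ > 0 such that 0 < |z − 10| < δ implies |√z − √10| < ϵ.
Rationalise: √z − √10 = (z − 10)/(√z + √10), so |√z − √10| = |z − 10|/(√z + √10).
Restrict δ ≤ 10 so that |z − 10| < 10 forces z > 0, and then √z + √10 > √10.
Hence |√z − √10| < |z − 10|/√10, which is < ϵ once |z − 10| < √10·ϵ.
Take δ = min(10, √10·ϵ). If 0 < |z − 10| < δ then z > 0 and |√z − √10| < |z − 10|/√10 < ϵ.

δ = min(10, √10·ϵ)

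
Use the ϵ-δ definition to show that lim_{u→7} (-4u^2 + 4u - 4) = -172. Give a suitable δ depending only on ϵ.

Let ϵ > 0. We want δ > 0 such that 0 < |u − 7| < δ implies |(-4u^2 + 4u - 4) + 172| < ϵ.
(-4u^2 + 4u - 4) + 172 = -4u^2 + 4u + 168 = (u − 7)(-4u - 24).
So |(-4u^2 + 4u - 4) + 172| = |u − 7|·|-4u - 24|.
Require δ ≤ 1. Then |u − 7| < 1 gives |u| < 8, and by the triangle inequality |-4u - 24| ≤ 4·8 + 24 = 56.
Hence |(-4u^2 + 4u - 4) + 172| ≤ 56|u − 7| < ϵ provided |u − 7| < ϵ/56.
Take δ = min(1, ϵ/56). Then 0 < |u − 7| < δ gives both |u − 7| < 1 and |u − 7| < ϵ/56, so |(-4u^2 + 4u - 4) + 172| < ϵ.

δ = min(1, ϵ/56)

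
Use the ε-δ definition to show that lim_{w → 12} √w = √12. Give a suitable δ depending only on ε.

Suppose ε > 0. We want δ > 0 such that 0 < |w − 12| < δ implies |√w − √12| < ε.
Multiplying by the conjugate, |√w − √12| = |w − 12|/(√w + √12).
Restrict δ ≤ 12 so that |w − 12| < 12 forces w > 0, and then √w + √12 > √12.
Hence |√w − √12| < |w − 12|/√12, which is < ε once |w − 12| < √12·ε.
Take δ = min(12, √12·ε). If 0 < |w − 12| < δ then w > 0 and |√w − √12| < |w − 12|/√12 < ε.

δ = min(12, √12·ε)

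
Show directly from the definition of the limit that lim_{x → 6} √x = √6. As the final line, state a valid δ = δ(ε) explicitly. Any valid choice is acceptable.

δ = min(6, √6·ε)

Let ε > 0. We want δ > 0 such that 0 < |x − 6| < δ implies |√x − √6| < ε.
Rationalise: √x − √6 = (x − 6)/(√x + √6), so |√x − √6| = |x − 6|/(√x + √6).
Restrict δ ≤ 6 so that |x − 6| < 6 forces x > 0, and then √x + √6 > √6.
Hence |√x − √6| < |x − 6|/√6, which is < ε once |x − 6| < √6·ε.
Take δ = min(6, √6·ε). If 0 < |x − 6| < δ then x > 0 and |√x − √6| < |x − 6|/√6 < ε.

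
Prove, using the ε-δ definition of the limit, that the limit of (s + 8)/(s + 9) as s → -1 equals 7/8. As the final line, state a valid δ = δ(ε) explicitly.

δ = min(4, 32ε)

Suppose ε > 0. We want δ > 0 with 0 < |s + 1| < δ ⇒ |(s + 8)/(s + 9) − (7/8)| < ε.
Combining over a common denominator, (s + 8)/(s + 9) − (7/8) = [(s + 8)·8 − 7·(s + 9)] / [8·(s + 9)] = 1(s + 1) / (8(s + 9)).
So |(s + 8)/(s + 9) − (7/8)| = |s + 1| / (8·|s + 9|).
Require δ ≤ 4, so |s + 9| ≥ |8| − |s + 1| > 8 − 4 = 4.
Hence |(s + 8)/(s + 9) − (7/8)| < |s + 1|/(8·4) = (1/32)|s + 1|, which is < ε once |s + 1| < 32ε.
Take δ = min(4, 32ε). Then 0 < |s + 1| < δ forces both bounds, so |(s + 8)/(s + 9) − (7/8)| < ε.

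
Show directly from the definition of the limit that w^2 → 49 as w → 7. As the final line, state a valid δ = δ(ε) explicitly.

Fix ε > 0. We seek δ > 0 with 0 < |w − 7| < δ ⇒ |w^2 − 49| < ε.
Factor: w^2 − 49 = (w − 7)(w + 7), so |w^2 − 49| = |w − 7|·|w + 7|.
Restrict δ ≤ 1. Then |w − 7| < 1 gives |w| < 8, so by the triangle inequality |w + 7| ≤ 8 + 7 = 15.
Hence |w^2 − 49| ≤ 15|w − 7|, which is < ε once |w − 7| < ε/15.
Take δ = min(1, ε/15). If 0 < |w − 7| < δ then both bounds hold and |w^2 − 49| ≤ 15|w − 7| < 15·(ε/15) = ε.

δ = min(1, ε/15)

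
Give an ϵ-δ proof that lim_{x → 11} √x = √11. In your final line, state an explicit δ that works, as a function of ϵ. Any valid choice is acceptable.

Let ϵ > 0 be given. We want δ > 0 such that 0 < |x − 11| < δ implies |√x − √11| < ϵ.
Rationalise: √x − √11 = (x − 11)/(√x + √11), so |√x − √11| = |x − 11|/(√x + √11).
Restrict δ ≤ 11 so that |x − 11| < 11 forces x > 0, and then √x + √11 > √11.
Hence |√x − √11| < |x − 11|/√11, which is < ϵ once |x − 11| < √11·ϵ.
Take δ = min(11, √11·ϵ). If 0 < |x − 11| < δ then x > 0 and |√x − √11| < |x − 11|/√11 < ϵ.

δ = min(11, √11·ϵ)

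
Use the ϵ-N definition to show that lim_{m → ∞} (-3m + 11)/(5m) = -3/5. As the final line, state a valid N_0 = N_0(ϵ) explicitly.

N_0 = (11/5)/ϵ

Suppose ϵ > 0. For m ≥ 1, |(-3m + 11)/(5m) + 3/5| = |55|/(5(5m)) = 55/(5(5m)).
Since 5m ≥ 5m for m ≥ 1, this is ≤ 55/(5·5m) = (11/5)/m.
So |(-3m + 11)/(5m) + 3/5| < ϵ whenever m > (11/5)/ϵ.
Take N_0 = (11/5)/ϵ. If m > N_0 then |(-3m + 11)/(5m) + 3/5| ≤ (11/5)/m < ϵ.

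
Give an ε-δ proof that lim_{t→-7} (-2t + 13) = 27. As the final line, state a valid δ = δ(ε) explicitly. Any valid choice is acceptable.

δ = ε/2

Let ε > 0 be given. We need δ > 0 so that 0 < |t + 7| < δ implies |(-2t + 13) − 27| < ε.
Since (-2t + 13) − 27 = -2(t + 7), we have |(-2t + 13) − 27| = 2|t + 7|.
So 2|t + 7| < ε exactly when |t + 7| < ε/2.
Choosing δ = ε/2 gives |(-2t + 13) − 27| = 2|t + 7| < ε whenever |t + 7| < δ.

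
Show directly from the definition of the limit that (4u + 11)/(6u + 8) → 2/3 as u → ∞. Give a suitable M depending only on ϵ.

Fix ϵ > 0. We seek M > 0 such that u > M implies |(4u + 11)/(6u + 8) − (2/3)| < ϵ.
(4u + 11)/(6u + 8) − (2/3) = (6(4u + 11) − 4(6u + 8)) / (6(6u + 8)) = 34/(6(6u + 8)).
For u > 0 we have 6u + 8 > 6u, so |(4u + 11)/(6u + 8) − (2/3)| = 34/(6(6u + 8)) < 34/(6·6u) = (17/18)/u.
Thus |(4u + 11)/(6u + 8) − (2/3)| < ϵ whenever u > (17/18)/ϵ.
Take M = (17/18)/ϵ. If u > M then |(4u + 11)/(6u + 8) − (2/3)| < (17/18)/u < ϵ.

M = (17/18)/ϵ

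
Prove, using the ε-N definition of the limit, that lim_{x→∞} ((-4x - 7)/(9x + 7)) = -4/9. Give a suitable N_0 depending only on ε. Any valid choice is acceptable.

N_0 = (35/81)/ε

Fix ε > 0. We seek N_0 > 0 such that x > N_0 implies |(-4x - 7)/(9x + 7) + 4/9| < ε.
(-4x - 7)/(9x + 7) + 4/9 = (9(-4x - 7) − (-4)(9x + 7)) / (9(9x + 7)) = -35/(9(9x + 7)).
For x > 0 we have 9x + 7 > 9x, so |(-4x - 7)/(9x + 7) + 4/9| = 35/(9(9x + 7)) < 35/(9·9x) = (35/81)/x.
Thus |(-4x - 7)/(9x + 7) + 4/9| < ε whenever x > (35/81)/ε.
Take N_0 = (35/81)/ε. If x > N_0 then |(-4x - 7)/(9x + 7) + 4/9| < (35/81)/x < ε.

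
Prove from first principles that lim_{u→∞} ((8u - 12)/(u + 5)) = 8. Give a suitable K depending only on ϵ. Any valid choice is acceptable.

Let ϵ > 0. We seek K > 0 such that u > K implies |(8u - 12)/(u + 5) − 8| < ϵ.
(8u - 12)/(u + 5) − 8 = ((8u - 12) − 8(u + 5)) / ((u + 5)) = -52/((u + 5)).
For u > 0 we have u + 5 > u, so |(8u - 12)/(u + 5) − 8| = 52/((u + 5)) < 52/(u) = 52/u.
Thus |(8u - 12)/(u + 5) − 8| < ϵ whenever u > 52/ϵ.
Take K = 52/ϵ. If u > K then |(8u - 12)/(u + 5) − 8| < 52/u < ϵ.

K = 52/ϵ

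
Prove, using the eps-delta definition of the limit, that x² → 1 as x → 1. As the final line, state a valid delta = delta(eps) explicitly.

delta = min(1, eps/3)

Let eps > 0 be given. We seek delta > 0 with 0 < |x − 1| < delta ⇒ |x² − 1| < eps.
Factor: x² − 1 = (x − 1)(x + 1), so |x² − 1| = |x − 1|·|x + 1|.
Restrict delta ≤ 1. Then |x − 1| < 1 gives |x| < 2, so by the triangle inequality |x + 1| ≤ 2 + 1 = 3.
Hence |x² − 1| ≤ 3|x − 1|, which is < eps once |x − 1| < eps/3.
Take delta = min(1, eps/3). If 0 < |x − 1| < delta then both bounds hold and |x² − 1| ≤ 3|x − 1| < 3·(eps/3) = eps.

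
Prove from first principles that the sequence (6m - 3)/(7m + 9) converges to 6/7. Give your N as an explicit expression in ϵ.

Fix ϵ > 0. For m ≥ 1, |(6m - 3)/(7m + 9) − (6/7)| = |-75|/(7(7m + 9)) = 75/(7(7m + 9)).
Since 7m + 9 ≥ 7m for m ≥ 1, this is ≤ 75/(7·7m) = (75/49)/m.
So |(6m - 3)/(7m + 9) − (6/7)| < ϵ whenever m > (75/49)/ϵ.
Take N = (75/49)/ϵ. If m > N then |(6m - 3)/(7m + 9) − (6/7)| ≤ (75/49)/m < ϵ.

N = (75/49)/ϵ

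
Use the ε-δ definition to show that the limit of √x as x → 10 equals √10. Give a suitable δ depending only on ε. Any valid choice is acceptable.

δ = min(10, √10·ε)

Let ε > 0 be given. We want δ > 0 such that 0 < |x − 10| < δ implies |√x − √10| < ε.
Multiplying by the conjugate, |√x − √10| = |x − 10|/(√x + √10).
Restrict δ ≤ 10 so that |x − 10| < 10 forces x > 0, and then √x + √10 > √10.
Hence |√x − √10| < |x − 10|/√10, which is < ε once |x − 10| < √10·ε.
Take δ = min(10, √10·ε). If 0 < |x − 10| < δ then x > 0 and |√x − √10| < |x − 10|/√10 < ε.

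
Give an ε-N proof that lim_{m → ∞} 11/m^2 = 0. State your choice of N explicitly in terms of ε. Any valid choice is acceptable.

N = (11/ε)^{1/2}

Fix ε > 0. For m ≥ 1, |11/m^2 − 0| = 11/m^2.
11/m^2 < ε ⇔ m^2 > 11/ε ⇔ m > (11/ε)^{1/2}.
Take N = (11/ε)^{1/2}. Then m > N implies 11/m^2 < ε.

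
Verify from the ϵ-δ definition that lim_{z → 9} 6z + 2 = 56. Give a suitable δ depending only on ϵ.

δ = ϵ/6

Fix ϵ > 0. We need δ > 0 so that 0 < |z − 9| < δ implies |(6z + 2) − 56| < ϵ.
Since (6z + 2) − 56 = 6(z − 9), we have |(6z + 2) − 56| = 6|z − 9|.
Thus it suffices that |z − 9| < ϵ/6.
Choosing δ = ϵ/6 gives |(6z + 2) − 56| = 6|z − 9| < ϵ whenever |z − 9| < δ.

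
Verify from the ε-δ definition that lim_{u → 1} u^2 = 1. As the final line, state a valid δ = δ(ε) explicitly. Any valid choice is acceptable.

Suppose ε > 0. We seek δ > 0 with 0 < |u − 1| < δ ⇒ |u^2 − 1| < ε.
Factor: u^2 − 1 = (u − 1)(u + 1), so |u^2 − 1| = |u − 1|·|u + 1|.
Restrict δ ≤ 1. Then |u − 1| < 1 gives |u| < 2, so by the triangle inequality |u + 1| ≤ 2 + 1 = 3.
Hence |u^2 − 1| ≤ 3|u − 1|, which is < ε once |u − 1| < ε/3.
Take δ = min(1, ε/3). If 0 < |u − 1| < δ then both bounds hold and |u^2 − 1| ≤ 3|u − 1| < 3·(ε/3) = ε.

δ = min(1, ε/3)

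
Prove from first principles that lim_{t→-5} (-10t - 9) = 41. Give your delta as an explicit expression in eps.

delta = eps/10

Let eps > 0. We need delta > 0 so that 0 < |t + 5| < delta implies |(-10t - 9) − 41| < eps.
Since (-10t - 9) − 41 = -10(t + 5), we have |(-10t - 9) − 41| = 10|t + 5|.
So 10|t + 5| < eps exactly when |t + 5| < eps/10.
Choosing delta = eps/10 gives |(-10t - 9) − 41| = 10|t + 5| < eps whenever |t + 5| < delta.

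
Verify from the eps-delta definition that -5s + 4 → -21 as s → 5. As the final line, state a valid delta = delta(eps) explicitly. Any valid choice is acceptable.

delta = eps/5

Suppose eps > 0. We need delta > 0 so that 0 < |s − 5| < delta implies |(-5s + 4) + 21| < eps.
|(-5s + 4) + 21| = |-5s + 25| = 5|s − 5|.
So 5|s − 5| < eps exactly when |s − 5| < eps/5.
Take delta = eps/5. If 0 < |s − 5| < delta then |(-5s + 4) + 21| = 5|s − 5| < 5·(eps/5) = eps.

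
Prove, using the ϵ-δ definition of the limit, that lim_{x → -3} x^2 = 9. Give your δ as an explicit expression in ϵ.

Fix ϵ > 0. We seek δ > 0 with 0 < |x + 3| < δ ⇒ |x^2 − 9| < ϵ.
Factor: x^2 − 9 = (x + 3)(x - 3), so |x^2 − 9| = |x + 3|·|x - 3|.
Restrict δ ≤ 1. Then |x + 3| < 1 gives |x| < 4, so by the triangle inequality |x - 3| ≤ 4 + 3 = 7.
Hence |x^2 − 9| ≤ 7|x + 3|, which is < ϵ once |x + 3| < ϵ/7.
Take δ = min(1, ϵ/7). If 0 < |x + 3| < δ then both bounds hold and |x^2 − 9| ≤ 7|x + 3| < 7·(ϵ/7) = ϵ.

δ = min(1, ϵ/7)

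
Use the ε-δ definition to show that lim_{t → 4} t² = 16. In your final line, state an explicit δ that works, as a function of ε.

Let ε > 0 be given. We seek δ > 0 with 0 < |t − 4| < δ ⇒ |t² − 16| < ε.
Factor: t² − 16 = (t − 4)(t + 4), so |t² − 16| = |t − 4|·|t + 4|.
Restrict δ ≤ 1. Then |t − 4| < 1 gives |t| < 5, so by the triangle inequality |t + 4| ≤ 5 + 4 = 9.
Hence |t² − 16| ≤ 9|t − 4|, which is < ε once |t − 4| < ε/9.
Take δ = min(1, ε/9). If 0 < |t − 4| < δ then both bounds hold and |t² − 16| ≤ 9|t − 4| < 9·(ε/9) = ε.

δ = min(1, ε/9)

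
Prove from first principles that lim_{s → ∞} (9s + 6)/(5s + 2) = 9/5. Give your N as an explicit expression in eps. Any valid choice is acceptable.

Suppose eps > 0. We seek N > 0 such that s > N implies |(9s + 6)/(5s + 2) − (9/5)| < eps.
(9s + 6)/(5s + 2) − (9/5) = (5(9s + 6) − 9(5s + 2)) / (5(5s + 2)) = 12/(5(5s + 2)).
For s > 0 we have 5s + 2 > 5s, so |(9s + 6)/(5s + 2) − (9/5)| = 12/(5(5s + 2)) < 12/(5·5s) = (12/25)/s.
Thus |(9s + 6)/(5s + 2) − (9/5)| < eps whenever s > (12/25)/eps.
Take N = (12/25)/eps. If s > N then |(9s + 6)/(5s + 2) − (9/5)| < (12/25)/s < eps.

N = (12/25)/eps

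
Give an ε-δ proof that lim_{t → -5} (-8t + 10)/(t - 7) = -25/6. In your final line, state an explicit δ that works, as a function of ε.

δ = min(6, (36/23)ε)

Fix ε > 0. We want δ > 0 with 0 < |t + 5| < δ ⇒ |(-8t + 10)/(t - 7) + 25/6| < ε.
Combining over a common denominator, (-8t + 10)/(t - 7) + 25/6 = [(-8t + 10)·(-12) − 50·(t - 7)] / [(-12)·(t - 7)] = 46(t + 5) / ((-12)(t - 7)).
So |(-8t + 10)/(t - 7) + 25/6| = 46|t + 5| / (12·|t − 7|).
Require δ ≤ 6, so |t − 7| ≥ |-12| − |t + 5| > 12 − 6 = 6.
Hence |(-8t + 10)/(t - 7) + 25/6| < 46|t + 5|/(12·6) = (23/36)|t + 5|, which is < ε once |t + 5| < (36/23)ε.
Take δ = min(6, (36/23)ε). Then 0 < |t + 5| < δ forces both bounds, so |(-8t + 10)/(t - 7) + 25/6| < ε.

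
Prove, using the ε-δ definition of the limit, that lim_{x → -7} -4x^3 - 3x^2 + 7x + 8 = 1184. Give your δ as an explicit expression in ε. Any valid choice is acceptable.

Let ε > 0 be given. We want δ > 0 such that 0 < |x + 7| < δ implies |(-4x^3 - 3x^2 + 7x + 8) − 1184| < ε.
(-4x^3 - 3x^2 + 7x + 8) − 1184 = -4x^3 - 3x^2 + 7x - 1176 = (x + 7)(-4x^2 + 25x - 168).
So |(-4x^3 - 3x^2 + 7x + 8) − 1184| = |x + 7|·|-4x^2 + 25x - 168|.
Require δ ≤ 2. Then |x + 7| < 2 gives |x| < 9, and by the triangle inequality |-4x^2 + 25x - 168| ≤ 4·9^2 + 25·9 + 168 = 717.
Hence |(-4x^3 - 3x^2 + 7x + 8) − 1184| ≤ 717|x + 7| < ε provided |x + 7| < ε/717.
Choosing δ = min(2, ε/717) ensures both conditions, hence |(-4x^3 - 3x^2 + 7x + 8) − 1184| < ε.

δ = min(2, ε/717)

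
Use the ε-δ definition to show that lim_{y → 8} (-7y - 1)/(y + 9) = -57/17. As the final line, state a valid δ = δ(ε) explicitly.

δ = min(17/2, (289/124)ε)

Suppose ε > 0. We want δ > 0 with 0 < |y − 8| < δ ⇒ |(-7y - 1)/(y + 9) + 57/17| < ε.
Combining over a common denominator, (-7y - 1)/(y + 9) + 57/17 = [(-7y - 1)·17 − (-57)·(y + 9)] / [17·(y + 9)] = -62(y − 8) / (17(y + 9)).
So |(-7y - 1)/(y + 9) + 57/17| = 62|y − 8| / (17·|y + 9|).
Require δ ≤ 17/2, so |y + 9| ≥ |17| − |y − 8| > 17 − 17/2 = 17/2.
Hence |(-7y - 1)/(y + 9) + 57/17| < 62|y − 8|/(17·(17/2)) = (124/289)|y − 8|, which is < ε once |y − 8| < (289/124)ε.
Take δ = min(17/2, (289/124)ε). Then 0 < |y − 8| < δ forces both bounds, so |(-7y - 1)/(y + 9) + 57/17| < ε.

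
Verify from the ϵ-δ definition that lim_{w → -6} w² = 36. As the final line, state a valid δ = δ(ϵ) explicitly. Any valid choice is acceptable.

Suppose ϵ > 0. We seek δ > 0 with 0 < |w + 6| < δ ⇒ |w² − 36| < ϵ.
Factor: w² − 36 = (w + 6)(w - 6), so |w² − 36| = |w + 6|·|w - 6|.
Restrict δ ≤ 1. Then |w + 6| < 1 gives |w| < 7, so by the triangle inequality |w - 6| ≤ 7 + 6 = 13.
Hence |w² − 36| ≤ 13|w + 6|, which is < ϵ once |w + 6| < ϵ/13.
Take δ = min(1, ϵ/13). If 0 < |w + 6| < δ then both bounds hold and |w² − 36| ≤ 13|w + 6| < 13·(ϵ/13) = ϵ.

δ = min(1, ϵ/13)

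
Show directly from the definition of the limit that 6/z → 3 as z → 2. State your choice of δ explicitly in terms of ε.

δ = min(1, (1/3)ε)

Fix ε > 0. We seek δ > 0 such that 0 < |z − 2| < δ implies |6/z − 3| < ε.
|6/z − 3| = 6·|2 − z|/(2·|z|) = 6|z − 2|/(2|z|).
Restrict δ ≤ 1. Then |z − 2| < 1 gives |z| > 1, so 2|z| > 2.
Then |6/z − 3| < 6|z − 2|/2, which is < ε when |z − 2| < (1/3)ε.
Take δ = min(1, (1/3)ε). Then 0 < |z − 2| < δ gives both |z − 2| < 1 and |z − 2| < (1/3)ε, so |6/z − 3| < ε.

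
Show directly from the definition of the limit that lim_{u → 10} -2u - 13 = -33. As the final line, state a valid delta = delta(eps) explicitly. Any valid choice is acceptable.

Suppose eps > 0. We need delta > 0 so that 0 < |u − 10| < delta implies |(-2u - 13) + 33| < eps.
Since (-2u - 13) + 33 = -2(u − 10), we have |(-2u - 13) + 33| = 2|u − 10|.
So 2|u − 10| < eps exactly when |u − 10| < eps/2.
Choosing delta = eps/2 gives |(-2u - 13) + 33| = 2|u − 10| < eps whenever |u − 10| < delta.

delta = eps/2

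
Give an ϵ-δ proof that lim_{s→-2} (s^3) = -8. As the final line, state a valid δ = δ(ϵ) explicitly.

Let ϵ > 0. We seek δ > 0 with 0 < |s + 2| < δ ⇒ |s^3 + 8| < ϵ.
Factor: s^3 + 8 = (s + 2)(s^2 - 2s + 4), so |s^3 + 8| = |s + 2|·|s^2 - 2s + 4|.
Restrict δ ≤ 1. Then |s + 2| < 1 gives |s| < 3, so by the triangle inequality |s^2 - 2s + 4| ≤ 3^2 + 2·3 + 4 = 19.
Hence |s^3 + 8| ≤ 19|s + 2|, which is < ϵ once |s + 2| < ϵ/19.
Take δ = min(1, ϵ/19). If 0 < |s + 2| < δ then both bounds hold and |s^3 + 8| ≤ 19|s + 2| < 19·(ϵ/19) = ϵ.

δ = min(1, ϵ/19)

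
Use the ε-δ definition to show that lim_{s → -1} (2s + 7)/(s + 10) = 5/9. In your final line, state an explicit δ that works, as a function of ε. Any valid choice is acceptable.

Let ε > 0. We want δ > 0 with 0 < |s + 1| < δ ⇒ |(2s + 7)/(s + 10) − (5/9)| < ε.
Combining over a common denominator, (2s + 7)/(s + 10) − (5/9) = [(2s + 7)·9 − 5·(s + 10)] / [9·(s + 10)] = 13(s + 1) / (9(s + 10)).
So |(2s + 7)/(s + 10) − (5/9)| = 13|s + 1| / (9·|s + 10|).
Restrict δ ≤ 9/2. Then |s + 1| < 9/2 gives |s + 10| = |(s + 1) + 9| ≥ 9 − 9/2 = 9/2.
Hence |(2s + 7)/(s + 10) − (5/9)| < 13|s + 1|/(9·(9/2)) = (26/81)|s + 1|, which is < ε once |s + 1| < (81/26)ε.
Take δ = min(9/2, (81/26)ε). Then 0 < |s + 1| < δ forces both bounds, so |(2s + 7)/(s + 10) − (5/9)| < ε.

δ = min(9/2, (81/26)ε)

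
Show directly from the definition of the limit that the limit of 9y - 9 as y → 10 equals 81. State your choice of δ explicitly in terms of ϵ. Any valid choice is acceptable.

δ = ϵ/9

Suppose ϵ > 0. We need δ > 0 so that 0 < |y − 10| < δ implies |(9y - 9) − 81| < ϵ.
Since (9y - 9) − 81 = 9(y − 10), we have |(9y - 9) − 81| = 9|y − 10|.
Thus it suffices that |y − 10| < ϵ/9.
Take δ = ϵ/9. If 0 < |y − 10| < δ then |(9y - 9) − 81| = 9|y − 10| < 9·(ϵ/9) = ϵ.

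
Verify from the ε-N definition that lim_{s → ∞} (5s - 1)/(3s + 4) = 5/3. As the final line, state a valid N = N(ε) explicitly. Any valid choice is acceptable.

N = (23/9)/ε

Let ε > 0 be given. We seek N > 0 such that s > N implies |(5s - 1)/(3s + 4) − (5/3)| < ε.
(5s - 1)/(3s + 4) − (5/3) = (3(5s - 1) − 5(3s + 4)) / (3(3s + 4)) = -23/(3(3s + 4)).
For s > 0 we have 3s + 4 > 3s, so |(5s - 1)/(3s + 4) − (5/3)| = 23/(3(3s + 4)) < 23/(3·3s) = (23/9)/s.
Thus |(5s - 1)/(3s + 4) − (5/3)| < ε whenever s > (23/9)/ε.
Take N = (23/9)/ε. If s > N then |(5s - 1)/(3s + 4) − (5/3)| < (23/9)/s < ε.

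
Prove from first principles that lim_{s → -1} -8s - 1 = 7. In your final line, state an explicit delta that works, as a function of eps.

Fix eps > 0. We need delta > 0 so that 0 < |s + 1| < delta implies |(-8s - 1) − 7| < eps.
|(-8s - 1) − 7| = |-8s - 8| = 8|s + 1|.
So 8|s + 1| < eps exactly when |s + 1| < eps/8.
Take delta = eps/8. If 0 < |s + 1| < delta then |(-8s - 1) − 7| = 8|s + 1| < 8·(eps/8) = eps.

delta = eps/8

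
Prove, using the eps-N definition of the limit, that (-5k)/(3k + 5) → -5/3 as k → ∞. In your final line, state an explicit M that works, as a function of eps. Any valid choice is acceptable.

Fix eps > 0. For k ≥ 1, |(-5k)/(3k + 5) + 5/3| = |25|/(3(3k + 5)) = 25/(3(3k + 5)).
Since 3k + 5 ≥ 3k for k ≥ 1, this is ≤ 25/(3·3k) = (25/9)/k.
So |(-5k)/(3k + 5) + 5/3| < eps whenever k > (25/9)/eps.
Take M = (25/9)/eps. If k > M then |(-5k)/(3k + 5) + 5/3| ≤ (25/9)/k < eps.

M = (25/9)/eps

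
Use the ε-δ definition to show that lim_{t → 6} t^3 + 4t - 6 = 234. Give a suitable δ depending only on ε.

δ = min(1, ε/131)

Fix ε > 0. We want δ > 0 such that 0 < |t − 6| < δ implies |(t^3 + 4t - 6) − 234| < ε.
(t^3 + 4t - 6) − 234 = t^3 + 4t - 240 = (t − 6)(t^2 + 6t + 40).
So |(t^3 + 4t - 6) − 234| = |t − 6|·|t^2 + 6t + 40|.
Require δ ≤ 1. Then |t − 6| < 1 gives |t| < 7, and by the triangle inequality |t^2 + 6t + 40| ≤ 7^2 + 6·7 + 40 = 131.
Hence |(t^3 + 4t - 6) − 234| ≤ 131|t − 6| < ε provided |t − 6| < ε/131.
Take δ = min(1, ε/131). Then 0 < |t − 6| < δ gives both |t − 6| < 1 and |t − 6| < ε/131, so |(t^3 + 4t - 6) − 234| < ε.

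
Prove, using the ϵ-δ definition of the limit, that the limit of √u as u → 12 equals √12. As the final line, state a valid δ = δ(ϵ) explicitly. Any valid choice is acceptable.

Fix ϵ > 0. We want δ > 0 such that 0 < |u − 12| < δ implies |√u − √12| < ϵ.
Multiplying by the conjugate, |√u − √12| = |u − 12|/(√u + √12).
Restrict δ ≤ 12 so that |u − 12| < 12 forces u > 0, and then √u + √12 > √12.
Hence |√u − √12| < |u − 12|/√12, which is < ϵ once |u − 12| < √12·ϵ.
Take δ = min(12, √12·ϵ). If 0 < |u − 12| < δ then u > 0 and |√u − √12| < |u − 12|/√12 < ϵ.

δ = min(12, √12·ϵ)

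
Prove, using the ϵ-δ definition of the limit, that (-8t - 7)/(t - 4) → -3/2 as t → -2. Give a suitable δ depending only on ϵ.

Let ϵ > 0. We want δ > 0 with 0 < |t + 2| < δ ⇒ |(-8t - 7)/(t - 4) + 3/2| < ϵ.
Combining over a common denominator, (-8t - 7)/(t - 4) + 3/2 = [(-8t - 7)·(-6) − 9·(t - 4)] / [(-6)·(t - 4)] = 39(t + 2) / ((-6)(t - 4)).
So |(-8t - 7)/(t - 4) + 3/2| = 39|t + 2| / (6·|t − 4|).
Require δ ≤ 3, so |t − 4| ≥ |-6| − |t + 2| > 6 − 3 = 3.
Hence |(-8t - 7)/(t - 4) + 3/2| < 39|t + 2|/(6·3) = (13/6)|t + 2|, which is < ϵ once |t + 2| < (6/13)ϵ.
Take δ = min(3, (6/13)ϵ). Then 0 < |t + 2| < δ forces both bounds, so |(-8t - 7)/(t - 4) + 3/2| < ϵ.

δ = min(3, (6/13)ϵ)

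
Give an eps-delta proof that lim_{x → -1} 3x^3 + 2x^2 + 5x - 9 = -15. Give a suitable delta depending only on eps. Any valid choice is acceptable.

Let eps > 0. We want delta > 0 such that 0 < |x + 1| < delta implies |(3x^3 + 2x^2 + 5x - 9) + 15| < eps.
(3x^3 + 2x^2 + 5x - 9) + 15 = 3x^3 + 2x^2 + 5x + 6 = (x + 1)(3x^2 - x + 6).
So |(3x^3 + 2x^2 + 5x - 9) + 15| = |x + 1|·|3x^2 - x + 6|.
Assume first that |x + 1| < 1, so |x| < 2. Then |3x^2 - x + 6| ≤ 3·2^2 + 2 + 6 = 20.
Hence |(3x^3 + 2x^2 + 5x - 9) + 15| ≤ 20|x + 1| < eps provided |x + 1| < eps/20.
Take delta = min(1, eps/20). Then 0 < |x + 1| < delta gives both |x + 1| < 1 and |x + 1| < eps/20, so |(3x^3 + 2x^2 + 5x - 9) + 15| < eps.

delta = min(1, eps/20)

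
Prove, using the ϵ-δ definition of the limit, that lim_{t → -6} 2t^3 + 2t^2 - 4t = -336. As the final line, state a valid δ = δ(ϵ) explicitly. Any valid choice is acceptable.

Let ϵ > 0 be given. We want δ > 0 such that 0 < |t + 6| < δ implies |(2t^3 + 2t^2 - 4t) + 336| < ϵ.
(2t^3 + 2t^2 - 4t) + 336 = 2t^3 + 2t^2 - 4t + 336 = (t + 6)(2t^2 - 10t + 56).
So |(2t^3 + 2t^2 - 4t) + 336| = |t + 6|·|2t^2 - 10t + 56|.
Assume first that |t + 6| < 1, so |t| < 7. Then |2t^2 - 10t + 56| ≤ 2·7^2 + 10·7 + 56 = 224.
Hence |(2t^3 + 2t^2 - 4t) + 336| ≤ 224|t + 6| < ϵ provided |t + 6| < ϵ/224.
Choosing δ = min(1, ϵ/224) ensures both conditions, hence |(2t^3 + 2t^2 - 4t) + 336| < ϵ.

δ = min(1, ϵ/224)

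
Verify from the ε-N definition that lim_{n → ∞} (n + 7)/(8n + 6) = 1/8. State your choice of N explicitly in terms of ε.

N = (25/32)/ε

Fix ε > 0. For n ≥ 1, |(n + 7)/(8n + 6) − (1/8)| = |50|/(8(8n + 6)) = 50/(8(8n + 6)).
Since 8n + 6 ≥ 8n for n ≥ 1, this is ≤ 50/(8·8n) = (25/32)/n.
So |(n + 7)/(8n + 6) − (1/8)| < ε whenever n > (25/32)/ε.
Take N = (25/32)/ε. If n > N then |(n + 7)/(8n + 6) − (1/8)| ≤ (25/32)/n < ε.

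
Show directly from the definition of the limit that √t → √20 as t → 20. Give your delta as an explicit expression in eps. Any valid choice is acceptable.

Fix eps > 0. We want delta > 0 such that 0 < |t − 20| < delta implies |√t − √20| < eps.
Multiplying by the conjugate, |√t − √20| = |t − 20|/(√t + √20).
Restrict delta ≤ 20 so that |t − 20| < 20 forces t > 0, and then √t + √20 > √20.
Hence |√t − √20| < |t − 20|/√20, which is < eps once |t − 20| < √20·eps.
Take delta = min(20, √20·eps). If 0 < |t − 20| < delta then t > 0 and |√t − √20| < |t − 20|/√20 < eps.

delta = min(20, √20·eps)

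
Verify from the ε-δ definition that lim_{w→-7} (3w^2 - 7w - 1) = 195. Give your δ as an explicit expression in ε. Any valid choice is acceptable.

Suppose ε > 0. We want δ > 0 such that 0 < |w + 7| < δ implies |(3w^2 - 7w - 1) − 195| < ε.
(3w^2 - 7w - 1) − 195 = 3w^2 - 7w - 196 = (w + 7)(3w - 28).
So |(3w^2 - 7w - 1) − 195| = |w + 7|·|3w - 28|.
Assume first that |w + 7| < 1, so |w| < 8. Then |3w - 28| ≤ 3·8 + 28 = 52.
Hence |(3w^2 - 7w - 1) − 195| ≤ 52|w + 7| < ε provided |w + 7| < ε/52.
Choosing δ = min(1, ε/52) ensures both conditions, hence |(3w^2 - 7w - 1) − 195| < ε.

δ = min(1, ε/52)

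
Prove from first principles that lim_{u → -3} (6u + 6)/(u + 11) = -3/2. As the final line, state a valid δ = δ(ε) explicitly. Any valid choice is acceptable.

Suppose ε > 0. We want δ > 0 with 0 < |u + 3| < δ ⇒ |(6u + 6)/(u + 11) + 3/2| < ε.
Combining over a common denominator, (6u + 6)/(u + 11) + 3/2 = [(6u + 6)·8 − (-12)·(u + 11)] / [8·(u + 11)] = 60(u + 3) / (8(u + 11)).
So |(6u + 6)/(u + 11) + 3/2| = 60|u + 3| / (8·|u + 11|).
Require δ ≤ 4, so |u + 11| ≥ |8| − |u + 3| > 8 − 4 = 4.
Hence |(6u + 6)/(u + 11) + 3/2| < 60|u + 3|/(8·4) = (15/8)|u + 3|, which is < ε once |u + 3| < (8/15)ε.
Take δ = min(4, (8/15)ε). Then 0 < |u + 3| < δ forces both bounds, so |(6u + 6)/(u + 11) + 3/2| < ε.

δ = min(4, (8/15)ε)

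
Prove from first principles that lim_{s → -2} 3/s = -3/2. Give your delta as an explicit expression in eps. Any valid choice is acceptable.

Suppose eps > 0. We seek delta > 0 such that 0 < |s + 2| < delta implies |3/s + 3/2| < eps.
|3/s + 3/2| = 3·|-2 − s|/(2·|s|) = 3|s + 2|/(2|s|).
Restrict delta ≤ 1. Then |s + 2| < 1 gives |s| > 1, so 2|s| > 2.
Then |3/s + 3/2| < 3|s + 2|/2, which is < eps when |s + 2| < (2/3)eps.
Take delta = min(1, (2/3)eps). Then 0 < |s + 2| < delta gives both |s + 2| < 1 and |s + 2| < (2/3)eps, so |3/s + 3/2| < eps.

delta = min(1, (2/3)eps)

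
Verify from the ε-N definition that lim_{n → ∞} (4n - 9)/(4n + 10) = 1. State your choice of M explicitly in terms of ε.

M = (19/4)/ε

Let ε > 0. For n ≥ 1, |(4n - 9)/(4n + 10) − 1| = |-76|/(4(4n + 10)) = 76/(4(4n + 10)).
Since 4n + 10 ≥ 4n for n ≥ 1, this is ≤ 76/(4·4n) = (19/4)/n.
So |(4n - 9)/(4n + 10) − 1| < ε whenever n > (19/4)/ε.
Take M = (19/4)/ε. If n > M then |(4n - 9)/(4n + 10) − 1| ≤ (19/4)/n < ε.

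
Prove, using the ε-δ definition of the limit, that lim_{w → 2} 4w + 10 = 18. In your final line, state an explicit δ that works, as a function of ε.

δ = ε/4

Fix ε > 0. We need δ > 0 so that 0 < |w − 2| < δ implies |(4w + 10) − 18| < ε.
Since (4w + 10) − 18 = 4(w − 2), we have |(4w + 10) − 18| = 4|w − 2|.
So 4|w − 2| < ε exactly when |w − 2| < ε/4.
Choosing δ = ε/4 gives |(4w + 10) − 18| = 4|w − 2| < ε whenever |w − 2| < δ.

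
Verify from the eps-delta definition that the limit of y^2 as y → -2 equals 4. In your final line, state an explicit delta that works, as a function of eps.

Let eps > 0. We seek delta > 0 with 0 < |y + 2| < delta ⇒ |y^2 − 4| < eps.
Factor: y^2 − 4 = (y + 2)(y - 2), so |y^2 − 4| = |y + 2|·|y - 2|.
Impose delta ≤ 1 so that |y| < 3; then |y - 2| ≤ 5.
Hence |y^2 − 4| ≤ 5|y + 2|, which is < eps once |y + 2| < eps/5.
Take delta = min(1, eps/5). If 0 < |y + 2| < delta then both bounds hold and |y^2 − 4| ≤ 5|y + 2| < 5·(eps/5) = eps.

delta = min(1, eps/5)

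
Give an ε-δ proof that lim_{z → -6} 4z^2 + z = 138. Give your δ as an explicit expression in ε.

Suppose ε > 0. We want δ > 0 such that 0 < |z + 6| < δ implies |(4z^2 + z) − 138| < ε.
(4z^2 + z) − 138 = 4z^2 + z - 138 = (z + 6)(4z - 23).
So |(4z^2 + z) − 138| = |z + 6|·|4z - 23|.
Require δ ≤ 1. Then |z + 6| < 1 gives |z| < 7, and by the triangle inequality |4z - 23| ≤ 4·7 + 23 = 51.
Hence |(4z^2 + z) − 138| ≤ 51|z + 6| < ε provided |z + 6| < ε/51.
Choosing δ = min(1, ε/51) ensures both conditions, hence |(4z^2 + z) − 138| < ε.

δ = min(1, ε/51)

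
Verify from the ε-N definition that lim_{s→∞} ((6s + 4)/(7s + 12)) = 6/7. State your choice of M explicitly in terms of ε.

M = (44/49)/ε

Suppose ε > 0. We seek M > 0 such that s > M implies |(6s + 4)/(7s + 12) − (6/7)| < ε.
(6s + 4)/(7s + 12) − (6/7) = (7(6s + 4) − 6(7s + 12)) / (7(7s + 12)) = -44/(7(7s + 12)).
For s > 0 we have 7s + 12 > 7s, so |(6s + 4)/(7s + 12) − (6/7)| = 44/(7(7s + 12)) < 44/(7·7s) = (44/49)/s.
Thus |(6s + 4)/(7s + 12) − (6/7)| < ε whenever s > (44/49)/ε.
Take M = (44/49)/ε. If s > M then |(6s + 4)/(7s + 12) − (6/7)| < (44/49)/s < ε.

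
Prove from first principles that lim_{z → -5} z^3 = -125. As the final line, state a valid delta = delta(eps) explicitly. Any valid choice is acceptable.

delta = min(1, eps/91)

Fix eps > 0. We seek delta > 0 with 0 < |z + 5| < delta ⇒ |z^3 + 125| < eps.
Factor: z^3 + 125 = (z + 5)(z^2 - 5z + 25), so |z^3 + 125| = |z + 5|·|z^2 - 5z + 25|.
Restrict delta ≤ 1. Then |z + 5| < 1 gives |z| < 6, so by the triangle inequality |z^2 - 5z + 25| ≤ 6^2 + 5·6 + 25 = 91.
Hence |z^3 + 125| ≤ 91|z + 5|, which is < eps once |z + 5| < eps/91.
Take delta = min(1, eps/91). If 0 < |z + 5| < delta then both bounds hold and |z^3 + 125| ≤ 91|z + 5| < 91·(eps/91) = eps.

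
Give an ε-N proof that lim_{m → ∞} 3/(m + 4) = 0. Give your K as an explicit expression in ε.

K = 3/ε

Fix ε > 0. For m ≥ 1, |3/(m + 4) − 0| = 3/(m + 4) ≤ 3/m.
We need 3/m < ε, i.e. m > 3/ε.
Take K = 3/ε. If m > K then |3/(m + 4)| ≤ 3/m < ε.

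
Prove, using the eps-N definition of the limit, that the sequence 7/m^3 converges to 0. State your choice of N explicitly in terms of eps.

N = (7/eps)^{1/3}

Let eps > 0. For m ≥ 1, |7/m^3 − 0| = 7/m^3.
7/m^3 < eps ⇔ m^3 > 7/eps ⇔ m > (7/eps)^{1/3}.
Take N = (7/eps)^{1/3}. Then m > N implies 7/m^3 < eps.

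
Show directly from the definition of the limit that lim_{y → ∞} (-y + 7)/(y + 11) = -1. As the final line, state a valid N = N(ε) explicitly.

Fix ε > 0. We seek N > 0 such that y > N implies |(-y + 7)/(y + 11) + 1| < ε.
(-y + 7)/(y + 11) + 1 = ((-y + 7) − (-1)(y + 11)) / ((y + 11)) = 18/((y + 11)).
For y > 0 we have y + 11 > y, so |(-y + 7)/(y + 11) + 1| = 18/((y + 11)) < 18/(y) = 18/y.
Thus |(-y + 7)/(y + 11) + 1| < ε whenever y > 18/ε.
Take N = 18/ε. If y > N then |(-y + 7)/(y + 11) + 1| < 18/y < ε.

N = 18/ε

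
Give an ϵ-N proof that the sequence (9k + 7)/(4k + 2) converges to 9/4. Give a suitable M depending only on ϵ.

Let ϵ > 0. For k ≥ 1, |(9k + 7)/(4k + 2) − (9/4)| = |10|/(4(4k + 2)) = 10/(4(4k + 2)).
Since 4k + 2 ≥ 4k for k ≥ 1, this is ≤ 10/(4·4k) = (5/8)/k.
So |(9k + 7)/(4k + 2) − (9/4)| < ϵ whenever k > (5/8)/ϵ.
Take M = (5/8)/ϵ. If k > M then |(9k + 7)/(4k + 2) − (9/4)| ≤ (5/8)/k < ϵ.

M = (5/8)/ϵ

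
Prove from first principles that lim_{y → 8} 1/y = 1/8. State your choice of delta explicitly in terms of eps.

delta = min(4, 32eps)

Let eps > 0 be given. We seek delta > 0 such that 0 < |y − 8| < delta implies |1/y − (1/8)| < eps.
|1/y − (1/8)| = |8 − y|/(8·|y|) = |y − 8|/(8|y|).
Restrict delta ≤ 4. Then |y − 8| < 4 gives |y| > 4, so 8|y| > 32.
Then |1/y − (1/8)| < |y − 8|/32, which is < eps when |y − 8| < 32eps.
Take delta = min(4, 32eps). Then 0 < |y − 8| < delta gives both |y − 8| < 4 and |y − 8| < 32eps, so |1/y − (1/8)| < eps.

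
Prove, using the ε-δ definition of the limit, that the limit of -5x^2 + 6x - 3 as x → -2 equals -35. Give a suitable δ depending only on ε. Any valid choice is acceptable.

Fix ε > 0. We want δ > 0 such that 0 < |x + 2| < δ implies |(-5x^2 + 6x - 3) + 35| < ε.
(-5x^2 + 6x - 3) + 35 = -5x^2 + 6x + 32 = (x + 2)(-5x + 16).
So |(-5x^2 + 6x - 3) + 35| = |x + 2|·|-5x + 16|.
Assume first that |x + 2| < 1, so |x| < 3. Then |-5x + 16| ≤ 5·3 + 16 = 31.
Hence |(-5x^2 + 6x - 3) + 35| ≤ 31|x + 2| < ε provided |x + 2| < ε/31.
Take δ = min(1, ε/31). Then 0 < |x + 2| < δ gives both |x + 2| < 1 and |x + 2| < ε/31, so |(-5x^2 + 6x - 3) + 35| < ε.

δ = min(1, ε/31)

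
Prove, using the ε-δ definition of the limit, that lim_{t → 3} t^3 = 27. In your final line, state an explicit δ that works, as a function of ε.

Let ε > 0 be given. We seek δ > 0 with 0 < |t − 3| < δ ⇒ |t^3 − 27| < ε.
Factor: t^3 − 27 = (t − 3)(t^2 + 3t + 9), so |t^3 − 27| = |t − 3|·|t^2 + 3t + 9|.
Restrict δ ≤ 1. Then |t − 3| < 1 gives |t| < 4, so by the triangle inequality |t^2 + 3t + 9| ≤ 4^2 + 3·4 + 9 = 37.
Hence |t^3 − 27| ≤ 37|t − 3|, which is < ε once |t − 3| < ε/37.
Take δ = min(1, ε/37). If 0 < |t − 3| < δ then both bounds hold and |t^3 − 27| ≤ 37|t − 3| < 37·(ε/37) = ε.

δ = min(1, ε/37)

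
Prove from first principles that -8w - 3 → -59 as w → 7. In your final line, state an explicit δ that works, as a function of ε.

Fix ε > 0. We need δ > 0 so that 0 < |w − 7| < δ implies |(-8w - 3) + 59| < ε.
Since (-8w - 3) + 59 = -8(w − 7), we have |(-8w - 3) + 59| = 8|w − 7|.
Thus it suffices that |w − 7| < ε/8.
Choosing δ = ε/8 gives |(-8w - 3) + 59| = 8|w − 7| < ε whenever |w − 7| < δ.

δ = ε/8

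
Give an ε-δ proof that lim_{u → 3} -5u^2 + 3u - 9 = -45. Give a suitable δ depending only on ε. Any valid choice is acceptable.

δ = min(1, ε/32)

Let ε > 0 be given. We want δ > 0 such that 0 < |u − 3| < δ implies |(-5u^2 + 3u - 9) + 45| < ε.
(-5u^2 + 3u - 9) + 45 = -5u^2 + 3u + 36 = (u − 3)(-5u - 12).
So |(-5u^2 + 3u - 9) + 45| = |u − 3|·|-5u - 12|.
Assume first that |u − 3| < 1, so |u| < 4. Then |-5u - 12| ≤ 5·4 + 12 = 32.
Hence |(-5u^2 + 3u - 9) + 45| ≤ 32|u − 3| < ε provided |u − 3| < ε/32.
Take δ = min(1, ε/32). Then 0 < |u − 3| < δ gives both |u − 3| < 1 and |u − 3| < ε/32, so |(-5u^2 + 3u - 9) + 45| < ε.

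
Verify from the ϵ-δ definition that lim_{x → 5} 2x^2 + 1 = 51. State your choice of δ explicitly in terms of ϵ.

Fix ϵ > 0. We want δ > 0 such that 0 < |x − 5| < δ implies |(2x^2 + 1) − 51| < ϵ.
(2x^2 + 1) − 51 = 2x^2 - 50 = (x − 5)(2x + 10).
So |(2x^2 + 1) − 51| = |x − 5|·|2x + 10|.
Assume first that |x − 5| < 2, so |x| < 7. Then |2x + 10| ≤ 2·7 + 10 = 24.
Hence |(2x^2 + 1) − 51| ≤ 24|x − 5| < ϵ provided |x − 5| < ϵ/24.
Take δ = min(2, ϵ/24). Then 0 < |x − 5| < δ gives both |x − 5| < 2 and |x − 5| < ϵ/24, so |(2x^2 + 1) − 51| < ϵ.

δ = min(2, ϵ/24)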